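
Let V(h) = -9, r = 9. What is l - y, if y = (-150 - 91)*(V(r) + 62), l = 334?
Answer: 13107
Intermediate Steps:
y = -12773 (y = (-150 - 91)*(-9 + 62) = -241*53 = -12773)
l - y = 334 - 1*(-12773) = 334 + 12773 = 13107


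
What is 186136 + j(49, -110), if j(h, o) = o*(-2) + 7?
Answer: 186363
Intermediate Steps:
j(h, o) = 7 - 2*o (j(h, o) = -2*o + 7 = 7 - 2*o)
186136 + j(49, -110) = 186136 + (7 - 2*(-110)) = 186136 + (7 + 220) = 186136 + 227 = 186363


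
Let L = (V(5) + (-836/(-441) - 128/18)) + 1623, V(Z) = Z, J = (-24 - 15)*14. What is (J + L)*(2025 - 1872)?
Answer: 8072654/49 ≈ 1.6475e+5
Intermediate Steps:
J = -546 (J = -39*14 = -546)
L = 715648/441 (L = (5 + (-836/(-441) - 128/18)) + 1623 = (5 + (-836*(-1/441) - 128*1/18)) + 1623 = (5 + (836/441 - 64/9)) + 1623 = (5 - 2300/441) + 1623 = -95/441 + 1623 = 715648/441 ≈ 1622.8)
(J + L)*(2025 - 1872) = (-546 + 715648/441)*(2025 - 1872) = (474862/441)*153 = 8072654/49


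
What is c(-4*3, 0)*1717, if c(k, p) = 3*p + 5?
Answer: 8585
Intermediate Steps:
c(k, p) = 5 + 3*p
c(-4*3, 0)*1717 = (5 + 3*0)*1717 = (5 + 0)*1717 = 5*1717 = 8585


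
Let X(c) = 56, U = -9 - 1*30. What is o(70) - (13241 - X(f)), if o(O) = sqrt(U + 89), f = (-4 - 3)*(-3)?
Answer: -13185 + 5*sqrt(2) ≈ -13178.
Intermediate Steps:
f = 21 (f = -7*(-3) = 21)
U = -39 (U = -9 - 30 = -39)
o(O) = 5*sqrt(2) (o(O) = sqrt(-39 + 89) = sqrt(50) = 5*sqrt(2))
o(70) - (13241 - X(f)) = 5*sqrt(2) - (13241 - 1*56) = 5*sqrt(2) - (13241 - 56) = 5*sqrt(2) - 1*13185 = 5*sqrt(2) - 13185 = -13185 + 5*sqrt(2)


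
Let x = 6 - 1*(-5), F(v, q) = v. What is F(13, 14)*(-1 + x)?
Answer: 130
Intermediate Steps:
x = 11 (x = 6 + 5 = 11)
F(13, 14)*(-1 + x) = 13*(-1 + 11) = 13*10 = 130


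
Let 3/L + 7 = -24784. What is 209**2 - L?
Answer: 1082895674/24791 ≈ 43681.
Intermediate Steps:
L = -3/24791 (L = 3/(-7 - 24784) = 3/(-24791) = 3*(-1/24791) = -3/24791 ≈ -0.00012101)
209**2 - L = 209**2 - 1*(-3/24791) = 43681 + 3/24791 = 1082895674/24791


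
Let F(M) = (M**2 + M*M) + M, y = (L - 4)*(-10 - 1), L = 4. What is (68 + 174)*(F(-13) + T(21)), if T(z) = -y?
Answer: 78650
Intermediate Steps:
y = 0 (y = (4 - 4)*(-10 - 1) = 0*(-11) = 0)
T(z) = 0 (T(z) = -1*0 = 0)
F(M) = M + 2*M**2 (F(M) = (M**2 + M**2) + M = 2*M**2 + M = M + 2*M**2)
(68 + 174)*(F(-13) + T(21)) = (68 + 174)*(-13*(1 + 2*(-13)) + 0) = 242*(-13*(1 - 26) + 0) = 242*(-13*(-25) + 0) = 242*(325 + 0) = 242*325 = 78650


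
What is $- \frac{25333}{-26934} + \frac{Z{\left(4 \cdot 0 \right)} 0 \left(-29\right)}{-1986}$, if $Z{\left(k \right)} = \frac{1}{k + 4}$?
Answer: $\frac{25333}{26934} \approx 0.94056$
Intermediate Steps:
$Z{\left(k \right)} = \frac{1}{4 + k}$
$- \frac{25333}{-26934} + \frac{Z{\left(4 \cdot 0 \right)} 0 \left(-29\right)}{-1986} = - \frac{25333}{-26934} + \frac{\frac{1}{4 + 4 \cdot 0} \cdot 0 \left(-29\right)}{-1986} = \left(-25333\right) \left(- \frac{1}{26934}\right) + \frac{1}{4 + 0} \cdot 0 \left(-29\right) \left(- \frac{1}{1986}\right) = \frac{25333}{26934} + \frac{1}{4} \cdot 0 \left(-29\right) \left(- \frac{1}{1986}\right) = \frac{25333}{26934} + 0 \left(-29\right) \left(- \frac{1}{1986}\right) = \frac{25333}{26934} + 0 \left(- \frac{1}{1986}\right) = \frac{25333}{26934} + 0 = \frac{25333}{26934}$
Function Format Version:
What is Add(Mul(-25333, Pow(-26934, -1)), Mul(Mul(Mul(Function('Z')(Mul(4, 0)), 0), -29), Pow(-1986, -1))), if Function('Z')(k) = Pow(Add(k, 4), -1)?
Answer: Rational(25333, 26934) ≈ 0.94056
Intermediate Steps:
Function('Z')(k) = Pow(Add(4, k), -1)
Add(Mul(-25333, Pow(-26934, -1)), Mul(Mul(Mul(Function('Z')(Mul(4, 0)), 0), -29), Pow(-1986, -1))) = Add(Mul(-25333, Pow(-26934, -1)), Mul(Mul(Mul(Pow(Add(4, Mul(4, 0)), -1), 0), -29), Pow(-1986, -1))) = Add(Mul(-25333, Rational(-1, 26934)), Mul(Mul(Mul(Pow(Add(4, 0), -1), 0), -29), Rational(-1, 1986))) = Add(Rational(25333, 26934), Mul(Mul(Mul(Pow(4, -1), 0), -29), Rational(-1, 1986))) = Add(Rational(25333, 26934), Mul(Mul(Mul(Rational(1, 4), 0), -29), Rational(-1, 1986))) = Add(Rational(25333, 26934), Mul(Mul(0, -29), Rational(-1, 1986))) = Add(Rational(25333, 26934), Mul(0, Rational(-1, 1986))) = Add(Rational(25333, 26934), 0) = Rational(25333, 26934)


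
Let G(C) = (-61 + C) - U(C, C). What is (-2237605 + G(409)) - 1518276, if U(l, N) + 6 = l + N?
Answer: -3756345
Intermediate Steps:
U(l, N) = -6 + N + l (U(l, N) = -6 + (l + N) = -6 + (N + l) = -6 + N + l)
G(C) = -55 - C (G(C) = (-61 + C) - (-6 + C + C) = (-61 + C) - (-6 + 2*C) = (-61 + C) + (6 - 2*C) = -55 - C)
(-2237605 + G(409)) - 1518276 = (-2237605 + (-55 - 1*409)) - 1518276 = (-2237605 + (-55 - 409)) - 1518276 = (-2237605 - 464) - 1518276 = -2238069 - 1518276 = -3756345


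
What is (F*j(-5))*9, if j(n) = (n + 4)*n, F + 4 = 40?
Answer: 1620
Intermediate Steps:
F = 36 (F = -4 + 40 = 36)
j(n) = n*(4 + n) (j(n) = (4 + n)*n = n*(4 + n))
(F*j(-5))*9 = (36*(-5*(4 - 5)))*9 = (36*(-5*(-1)))*9 = (36*5)*9 = 180*9 = 1620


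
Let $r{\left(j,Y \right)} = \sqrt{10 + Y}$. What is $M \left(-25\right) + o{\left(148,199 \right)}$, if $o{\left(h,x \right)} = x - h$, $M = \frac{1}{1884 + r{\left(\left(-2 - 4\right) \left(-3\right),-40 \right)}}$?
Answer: $\frac{30162781}{591581} + \frac{25 i \sqrt{30}}{3549486} \approx 50.987 + 3.8578 \cdot 10^{-5} i$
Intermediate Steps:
$M = \frac{1}{1884 + i \sqrt{30}}$ ($M = \frac{1}{1884 + \sqrt{10 - 40}} = \frac{1}{1884 + \sqrt{-30}} = \frac{1}{1884 + i \sqrt{30}} \approx 0.00053078 - 1.543 \cdot 10^{-6} i$)
$M \left(-25\right) + o{\left(148,199 \right)} = \left(\frac{314}{591581} - \frac{i \sqrt{30}}{3549486}\right) \left(-25\right) + \left(199 - 148\right) = \left(- \frac{7850}{591581} + \frac{25 i \sqrt{30}}{3549486}\right) + \left(199 - 148\right) = \left(- \frac{7850}{591581} + \frac{25 i \sqrt{30}}{3549486}\right) + 51 = \frac{30162781}{591581} + \frac{25 i \sqrt{30}}{3549486}$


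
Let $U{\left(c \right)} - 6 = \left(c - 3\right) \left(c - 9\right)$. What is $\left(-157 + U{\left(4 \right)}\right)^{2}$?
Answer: $24336$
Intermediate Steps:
$U{\left(c \right)} = 6 + \left(-9 + c\right) \left(-3 + c\right)$ ($U{\left(c \right)} = 6 + \left(c - 3\right) \left(c - 9\right) = 6 + \left(-3 + c\right) \left(-9 + c\right) = 6 + \left(-9 + c\right) \left(-3 + c\right)$)
$\left(-157 + U{\left(4 \right)}\right)^{2} = \left(-157 + \left(33 + 4^{2} - 48\right)\right)^{2} = \left(-157 + \left(33 + 16 - 48\right)\right)^{2} = \left(-157 + 1\right)^{2} = \left(-156\right)^{2} = 24336$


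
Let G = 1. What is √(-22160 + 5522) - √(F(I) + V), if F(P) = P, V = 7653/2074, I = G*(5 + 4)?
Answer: -√54585606/2074 + I*√16638 ≈ -3.5623 + 128.99*I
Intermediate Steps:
I = 9 (I = 1*(5 + 4) = 1*9 = 9)
V = 7653/2074 (V = 7653*(1/2074) = 7653/2074 ≈ 3.6900)
√(-22160 + 5522) - √(F(I) + V) = √(-22160 + 5522) - √(9 + 7653/2074) = √(-16638) - √(26319/2074) = I*√16638 - √54585606/2074 = -√54585606/2074 + I*√16638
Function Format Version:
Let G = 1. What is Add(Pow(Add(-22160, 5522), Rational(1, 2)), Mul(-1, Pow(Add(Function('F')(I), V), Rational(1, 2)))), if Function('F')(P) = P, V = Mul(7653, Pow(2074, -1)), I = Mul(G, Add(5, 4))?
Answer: Add(Mul(Rational(-1, 2074), Pow(54585606, Rational(1, 2))), Mul(I, Pow(16638, Rational(1, 2)))) ≈ Add(-3.5623, Mul(128.99, I))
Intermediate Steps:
I = 9 (I = Mul(1, Add(5, 4)) = Mul(1, 9) = 9)
V = Rational(7653, 2074) (V = Mul(7653, Rational(1, 2074)) = Rational(7653, 2074) ≈ 3.6900)
Add(Pow(Add(-22160, 5522), Rational(1, 2)), Mul(-1, Pow(Add(Function('F')(I), V), Rational(1, 2)))) = Add(Pow(Add(-22160, 5522), Rational(1, 2)), Mul(-1, Pow(Add(9, Rational(7653, 2074)), Rational(1, 2)))) = Add(Pow(-16638, Rational(1, 2)), Mul(-1, Pow(Rational(26319, 2074), Rational(1, 2)))) = Add(Mul(I, Pow(16638, Rational(1, 2))), Mul(-1, Mul(Rational(1, 2074), Pow(54585606, Rational(1, 2))))) = Add(Mul(I, Pow(16638, Rational(1, 2))), Mul(Rational(-1, 2074), Pow(54585606, Rational(1, 2)))) = Add(Mul(Rational(-1, 2074), Pow(54585606, Rational(1, 2))), Mul(I, Pow(16638, Rational(1, 2))))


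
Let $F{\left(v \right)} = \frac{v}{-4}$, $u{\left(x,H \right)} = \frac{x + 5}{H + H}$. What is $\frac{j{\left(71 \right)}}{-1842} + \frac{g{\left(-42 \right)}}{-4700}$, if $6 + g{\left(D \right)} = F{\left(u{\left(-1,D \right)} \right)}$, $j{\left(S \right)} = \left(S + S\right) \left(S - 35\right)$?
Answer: $- \frac{336215179}{121203600} \approx -2.774$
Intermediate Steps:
$u{\left(x,H \right)} = \frac{5 + x}{2 H}$
$j{\left(S \right)} = 2 S \left(-35 + S\right)$
$F{\left(v \right)} = - \frac{v}{4}$ ($F{\left(v \right)} = v \left(- \frac{1}{4}\right) = - \frac{v}{4}$)
$g{\left(D \right)} = -6 - \frac{1}{2 D}$ ($g{\left(D \right)} = -6 - \frac{\frac{1}{2} \frac{1}{D} \left(5 - 1\right)}{4} = -6 - \frac{\frac{1}{2} \frac{1}{D} 4}{4} = -6 - \frac{2 \frac{1}{D}}{4} = -6 - \frac{1}{2 D}$)
$\frac{j{\left(71 \right)}}{-1842} + \frac{g{\left(-42 \right)}}{-4700} = \frac{2 \cdot 71 \left(-35 + 71\right)}{-1842} + \frac{-6 - \frac{1}{2 \left(-42\right)}}{-4700} = 2 \cdot 71 \cdot 36 \left(- \frac{1}{1842}\right) + \left(-6 - - \frac{1}{84}\right) \left(- \frac{1}{4700}\right) = 5112 \left(- \frac{1}{1842}\right) + \left(-6 + \frac{1}{84}\right) \left(- \frac{1}{4700}\right) = - \frac{852}{307} - - \frac{503}{394800} = - \frac{852}{307} + \frac{503}{394800} = - \frac{336215179}{121203600}$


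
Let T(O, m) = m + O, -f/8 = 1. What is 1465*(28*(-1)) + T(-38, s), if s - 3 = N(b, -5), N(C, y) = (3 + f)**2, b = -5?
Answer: -41030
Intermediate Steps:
f = -8 (f = -8*1 = -8)
N(C, y) = 25 (N(C, y) = (3 - 8)**2 = (-5)**2 = 25)
s = 28 (s = 3 + 25 = 28)
T(O, m) = O + m
1465*(28*(-1)) + T(-38, s) = 1465*(28*(-1)) + (-38 + 28) = 1465*(-28) - 10 = -41020 - 10 = -41030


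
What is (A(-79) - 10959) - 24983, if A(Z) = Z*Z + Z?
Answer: -29780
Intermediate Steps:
A(Z) = Z + Z² (A(Z) = Z² + Z = Z + Z²)
(A(-79) - 10959) - 24983 = (-79*(1 - 79) - 10959) - 24983 = (-79*(-78) - 10959) - 24983 = (6162 - 10959) - 24983 = -4797 - 24983 = -29780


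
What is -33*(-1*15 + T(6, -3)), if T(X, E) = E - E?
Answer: 495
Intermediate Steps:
T(X, E) = 0
-33*(-1*15 + T(6, -3)) = -33*(-1*15 + 0) = -33*(-15 + 0) = -33*(-15) = 495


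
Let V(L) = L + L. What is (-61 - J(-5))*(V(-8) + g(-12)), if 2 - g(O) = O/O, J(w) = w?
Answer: 840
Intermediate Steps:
V(L) = 2*L
g(O) = 1 (g(O) = 2 - O/O = 2 - 1*1 = 2 - 1 = 1)
(-61 - J(-5))*(V(-8) + g(-12)) = (-61 - 1*(-5))*(2*(-8) + 1) = (-61 + 5)*(-16 + 1) = -56*(-15) = 840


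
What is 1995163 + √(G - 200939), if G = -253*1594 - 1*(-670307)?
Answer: 1995163 + √66086 ≈ 1.9954e+6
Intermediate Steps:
G = 267025 (G = -403282 + 670307 = 267025)
1995163 + √(G - 200939) = 1995163 + √(267025 - 200939) = 1995163 + √66086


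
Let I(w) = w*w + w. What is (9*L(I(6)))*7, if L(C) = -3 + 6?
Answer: 189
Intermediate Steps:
I(w) = w + w² (I(w) = w² + w = w + w²)
L(C) = 3
(9*L(I(6)))*7 = (9*3)*7 = 27*7 = 189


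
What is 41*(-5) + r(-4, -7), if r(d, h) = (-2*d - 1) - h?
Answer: -191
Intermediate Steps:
r(d, h) = -1 - h - 2*d (r(d, h) = (-1 - 2*d) - h = -1 - h - 2*d)
41*(-5) + r(-4, -7) = 41*(-5) + (-1 - 1*(-7) - 2*(-4)) = -205 + (-1 + 7 + 8) = -205 + 14 = -191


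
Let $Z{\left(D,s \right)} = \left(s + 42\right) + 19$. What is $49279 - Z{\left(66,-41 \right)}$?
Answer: $49259$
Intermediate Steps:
$Z{\left(D,s \right)} = 61 + s$ ($Z{\left(D,s \right)} = \left(42 + s\right) + 19 = 61 + s$)
$49279 - Z{\left(66,-41 \right)} = 49279 - \left(61 - 41\right) = 49279 - 20 = 49259$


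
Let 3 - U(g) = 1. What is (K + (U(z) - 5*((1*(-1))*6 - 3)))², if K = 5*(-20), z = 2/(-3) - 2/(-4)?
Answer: 2809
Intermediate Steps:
z = -⅙ (z = 2*(-⅓) - 2*(-¼) = -⅔ + ½ = -⅙ ≈ -0.16667)
U(g) = 2 (U(g) = 3 - 1*1 = 3 - 1 = 2)
K = -100
(K + (U(z) - 5*((1*(-1))*6 - 3)))² = (-100 + (2 - 5*((1*(-1))*6 - 3)))² = (-100 + (2 - 5*(-1*6 - 3)))² = (-100 + (2 - 5*(-6 - 3)))² = (-100 + (2 - 5*(-9)))² = (-100 + (2 - 1*(-45)))² = (-100 + (2 + 45))² = (-100 + 47)² = (-53)² = 2809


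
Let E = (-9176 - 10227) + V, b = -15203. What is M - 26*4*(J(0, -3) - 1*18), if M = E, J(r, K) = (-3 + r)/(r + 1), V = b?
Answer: -32422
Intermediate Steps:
V = -15203
J(r, K) = (-3 + r)/(1 + r)
E = -34606 (E = (-9176 - 10227) - 15203 = -19403 - 15203 = -34606)
M = -34606
M - 26*4*(J(0, -3) - 1*18) = -34606 - 26*4*((-3 + 0)/(1 + 0) - 1*18) = -34606 - 104*(-3/1 - 18) = -34606 - 104*(1*(-3) - 18) = -34606 - 104*(-3 - 18) = -34606 - 104*(-21) = -34606 - 1*(-2184) = -34606 + 2184 = -32422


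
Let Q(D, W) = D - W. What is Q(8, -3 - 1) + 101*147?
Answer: 14859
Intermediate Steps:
Q(8, -3 - 1) + 101*147 = (8 - (-3 - 1)) + 101*147 = (8 - 1*(-4)) + 14847 = (8 + 4) + 14847 = 12 + 14847 = 14859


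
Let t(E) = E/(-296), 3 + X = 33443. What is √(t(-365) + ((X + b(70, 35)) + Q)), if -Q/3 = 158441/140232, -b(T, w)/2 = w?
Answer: 3*√693139810654331/432382 ≈ 182.67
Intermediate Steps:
b(T, w) = -2*w
X = 33440 (X = -3 + 33443 = 33440)
Q = -158441/46744 (Q = -475323/140232 = -3*158441/140232 = -158441/46744 ≈ -3.3895)
t(E) = -E/296 (t(E) = E*(-1/296) = -E/296)
√(t(-365) + ((X + b(70, 35)) + Q)) = √(-1/296*(-365) + ((33440 - 2*35) - 158441/46744)) = √(365/296 + ((33440 - 70) - 158441/46744)) = √(365/296 + (33370 - 158441/46744)) = √(365/296 + 1559688839/46744) = √(28855309869/864764) = 3*√693139810654331/432382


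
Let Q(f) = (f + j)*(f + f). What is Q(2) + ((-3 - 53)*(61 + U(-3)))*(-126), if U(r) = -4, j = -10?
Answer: 402160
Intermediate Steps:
Q(f) = 2*f*(-10 + f) (Q(f) = (f - 10)*(f + f) = (-10 + f)*(2*f) = 2*f*(-10 + f))
Q(2) + ((-3 - 53)*(61 + U(-3)))*(-126) = 2*2*(-10 + 2) + ((-3 - 53)*(61 - 4))*(-126) = 2*2*(-8) - 56*57*(-126) = -32 - 3192*(-126) = -32 + 402192 = 402160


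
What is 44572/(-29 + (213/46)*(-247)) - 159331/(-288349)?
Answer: -582610304093/15554986805 ≈ -37.455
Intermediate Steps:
44572/(-29 + (213/46)*(-247)) - 159331/(-288349) = 44572/(-29 + (213*(1/46))*(-247)) - 159331*(-1/288349) = 44572/(-29 + (213/46)*(-247)) + 159331/288349 = 44572/(-29 - 52611/46) + 159331/288349 = 44572/(-53945/46) + 159331/288349 = 44572*(-46/53945) + 159331/288349 = -2050312/53945 + 159331/288349 = -582610304093/15554986805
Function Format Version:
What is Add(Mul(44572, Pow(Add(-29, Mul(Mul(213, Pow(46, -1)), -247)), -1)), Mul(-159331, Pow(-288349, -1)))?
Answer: Rational(-582610304093, 15554986805) ≈ -37.455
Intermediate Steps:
Add(Mul(44572, Pow(Add(-29, Mul(Mul(213, Pow(46, -1)), -247)), -1)), Mul(-159331, Pow(-288349, -1))) = Add(Mul(44572, Pow(Add(-29, Mul(Mul(213, Rational(1, 46)), -247)), -1)), Mul(-159331, Rational(-1, 288349))) = Add(Mul(44572, Pow(Add(-29, Mul(Rational(213, 46), -247)), -1)), Rational(159331, 288349)) = Add(Mul(44572, Pow(Add(-29, Rational(-52611, 46)), -1)), Rational(159331, 288349)) = Add(Mul(44572, Pow(Rational(-53945, 46), -1)), Rational(159331, 288349)) = Add(Mul(44572, Rational(-46, 53945)), Rational(159331, 288349)) = Add(Rational(-2050312, 53945), Rational(159331, 288349)) = Rational(-582610304093, 15554986805)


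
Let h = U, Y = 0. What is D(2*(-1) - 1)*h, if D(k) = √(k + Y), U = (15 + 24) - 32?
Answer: 7*I*√3 ≈ 12.124*I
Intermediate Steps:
U = 7 (U = 39 - 32 = 7)
h = 7
D(k) = √k (D(k) = √(k + 0) = √k)
D(2*(-1) - 1)*h = √(2*(-1) - 1)*7 = √(-2 - 1)*7 = √(-3)*7 = (I*√3)*7 = 7*I*√3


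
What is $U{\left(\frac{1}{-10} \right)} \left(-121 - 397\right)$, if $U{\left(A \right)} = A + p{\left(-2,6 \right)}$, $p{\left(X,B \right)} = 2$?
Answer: $- \frac{4921}{5} \approx -984.2$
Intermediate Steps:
$U{\left(A \right)} = 2 + A$ ($U{\left(A \right)} = A + 2 = 2 + A$)
$U{\left(\frac{1}{-10} \right)} \left(-121 - 397\right) = \left(2 + \frac{1}{-10}\right) \left(-121 - 397\right) = \left(2 - \frac{1}{10}\right) \left(-518\right) = \frac{19}{10} \left(-518\right) = - \frac{4921}{5}$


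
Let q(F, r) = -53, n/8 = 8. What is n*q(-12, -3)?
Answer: -3392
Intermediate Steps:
n = 64 (n = 8*8 = 64)
n*q(-12, -3) = 64*(-53) = -3392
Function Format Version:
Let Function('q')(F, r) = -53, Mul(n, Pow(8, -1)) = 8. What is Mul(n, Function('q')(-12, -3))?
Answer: -3392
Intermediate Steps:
n = 64 (n = Mul(8, 8) = 64)
Mul(n, Function('q')(-12, -3)) = Mul(64, -53) = -3392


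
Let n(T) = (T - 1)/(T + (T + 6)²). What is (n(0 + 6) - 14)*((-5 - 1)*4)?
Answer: 1676/5 ≈ 335.20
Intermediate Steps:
n(T) = (-1 + T)/(T + (6 + T)²)
(n(0 + 6) - 14)*((-5 - 1)*4) = ((-1 + (0 + 6))/((0 + 6) + (6 + (0 + 6))²) - 14)*((-5 - 1)*4) = ((-1 + 6)/(6 + (6 + 6)²) - 14)*(-6*4) = (5/(6 + 12²) - 14)*(-24) = (5/(6 + 144) - 14)*(-24) = (5/150 - 14)*(-24) = ((1/150)*5 - 14)*(-24) = (1/30 - 14)*(-24) = -419/30*(-24) = 1676/5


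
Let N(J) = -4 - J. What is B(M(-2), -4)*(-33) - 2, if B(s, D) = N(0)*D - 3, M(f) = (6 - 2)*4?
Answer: -431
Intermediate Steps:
M(f) = 16 (M(f) = 4*4 = 16)
B(s, D) = -3 - 4*D (B(s, D) = (-4 - 1*0)*D - 3 = (-4 + 0)*D - 3 = -4*D - 3 = -3 - 4*D)
B(M(-2), -4)*(-33) - 2 = (-3 - 4*(-4))*(-33) - 2 = (-3 + 16)*(-33) - 2 = 13*(-33) - 2 = -429 - 2 = -431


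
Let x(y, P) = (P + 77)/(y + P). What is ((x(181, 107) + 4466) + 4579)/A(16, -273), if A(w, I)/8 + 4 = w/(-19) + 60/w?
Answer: -6187217/5976 ≈ -1035.3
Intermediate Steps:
x(y, P) = (77 + P)/(P + y)
A(w, I) = -32 + 480/w - 8*w/19 (A(w, I) = -32 + 8*(w/(-19) + 60/w) = -32 + 8*(w*(-1/19) + 60/w) = -32 + 8*(-w/19 + 60/w) = -32 + 8*(60/w - w/19) = -32 + (480/w - 8*w/19) = -32 + 480/w - 8*w/19)
((x(181, 107) + 4466) + 4579)/A(16, -273) = (((77 + 107)/(107 + 181) + 4466) + 4579)/(-32 + 480/16 - 8/19*16) = ((184/288 + 4466) + 4579)/(-32 + 480*(1/16) - 128/19) = (((1/288)*184 + 4466) + 4579)/(-32 + 30 - 128/19) = ((23/36 + 4466) + 4579)/(-166/19) = (160799/36 + 4579)*(-19/166) = (325643/36)*(-19/166) = -6187217/5976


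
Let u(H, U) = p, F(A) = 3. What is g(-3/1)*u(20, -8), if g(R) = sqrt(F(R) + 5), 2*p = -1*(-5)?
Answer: 5*sqrt(2) ≈ 7.0711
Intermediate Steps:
p = 5/2 (p = (-1*(-5))/2 = (1/2)*5 = 5/2 ≈ 2.5000)
u(H, U) = 5/2
g(R) = 2*sqrt(2) (g(R) = sqrt(3 + 5) = sqrt(8) = 2*sqrt(2))
g(-3/1)*u(20, -8) = (2*sqrt(2))*(5/2) = 5*sqrt(2)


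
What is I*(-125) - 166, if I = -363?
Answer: 45209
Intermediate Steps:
I*(-125) - 166 = -363*(-125) - 166 = 45375 - 166 = 45209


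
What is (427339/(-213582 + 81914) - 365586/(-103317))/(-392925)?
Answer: -88546533/118781600831140 ≈ -7.4546e-7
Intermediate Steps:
(427339/(-213582 + 81914) - 365586/(-103317))/(-392925) = (427339/(-131668) - 365586*(-1/103317))*(-1/392925) = (427339*(-1/131668) + 121862/34439)*(-1/392925) = (-427339/131668 + 121862/34439)*(-1/392925) = (1328197995/4534514252)*(-1/392925) = -88546533/118781600831140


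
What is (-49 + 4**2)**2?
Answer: 1089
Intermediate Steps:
(-49 + 4**2)**2 = (-49 + 16)**2 = (-33)**2 = 1089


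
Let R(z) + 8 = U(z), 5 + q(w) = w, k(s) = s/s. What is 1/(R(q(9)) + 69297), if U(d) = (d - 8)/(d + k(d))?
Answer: 5/346441 ≈ 1.4432e-5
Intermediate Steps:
k(s) = 1
U(d) = (-8 + d)/(1 + d) (U(d) = (d - 8)/(d + 1) = (-8 + d)/(1 + d))
q(w) = -5 + w
R(z) = -8 + (-8 + z)/(1 + z)
1/(R(q(9)) + 69297) = 1/((-16 - 7*(-5 + 9))/(1 + (-5 + 9)) + 69297) = 1/((-16 - 7*4)/(1 + 4) + 69297) = 1/((-16 - 28)/5 + 69297) = 1/((⅕)*(-44) + 69297) = 1/(-44/5 + 69297) = 1/(346441/5) = 5/346441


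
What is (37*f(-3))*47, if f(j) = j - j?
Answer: 0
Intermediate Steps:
f(j) = 0
(37*f(-3))*47 = (37*0)*47 = 0*47 = 0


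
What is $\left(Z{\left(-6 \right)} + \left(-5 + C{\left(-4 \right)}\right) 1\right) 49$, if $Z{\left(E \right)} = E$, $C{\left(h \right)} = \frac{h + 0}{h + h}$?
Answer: $- \frac{1029}{2} \approx -514.5$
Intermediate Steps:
$C{\left(h \right)} = \frac{1}{2}$ ($C{\left(h \right)} = \frac{h}{2 h} = h \frac{1}{2 h} = \frac{1}{2}$)
$\left(Z{\left(-6 \right)} + \left(-5 + C{\left(-4 \right)}\right) 1\right) 49 = \left(-6 + \left(-5 + \frac{1}{2}\right) 1\right) 49 = \left(-6 - \frac{9}{2}\right) 49 = \left(- \frac{21}{2}\right) 49 = - \frac{1029}{2}$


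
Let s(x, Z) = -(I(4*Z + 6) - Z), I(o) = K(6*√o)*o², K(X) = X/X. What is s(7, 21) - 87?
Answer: -8166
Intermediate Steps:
K(X) = 1
I(o) = o² (I(o) = 1*o² = o²)
s(x, Z) = Z - (6 + 4*Z)² (s(x, Z) = -((4*Z + 6)² - Z) = -((6 + 4*Z)² - Z) = Z - (6 + 4*Z)²)
s(7, 21) - 87 = (21 - 4*(3 + 2*21)²) - 87 = (21 - 4*(3 + 42)²) - 87 = (21 - 4*45²) - 87 = (21 - 4*2025) - 87 = (21 - 8100) - 87 = -8079 - 87 = -8166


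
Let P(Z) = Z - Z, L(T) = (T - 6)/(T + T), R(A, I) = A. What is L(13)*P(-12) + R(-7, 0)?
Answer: -7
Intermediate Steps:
L(T) = (-6 + T)/(2*T) (L(T) = (-6 + T)/((2*T)) = (-6 + T)*(1/(2*T)) = (-6 + T)/(2*T))
P(Z) = 0
L(13)*P(-12) + R(-7, 0) = ((½)*(-6 + 13)/13)*0 - 7 = ((½)*(1/13)*7)*0 - 7 = (7/26)*0 - 7 = 0 - 7 = -7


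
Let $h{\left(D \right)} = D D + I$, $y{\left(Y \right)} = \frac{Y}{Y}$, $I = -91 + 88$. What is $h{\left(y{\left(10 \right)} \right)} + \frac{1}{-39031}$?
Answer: $- \frac{78063}{39031} \approx -2.0$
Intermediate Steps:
$I = -3$
$y{\left(Y \right)} = 1$
$h{\left(D \right)} = -3 + D^{2}$ ($h{\left(D \right)} = D D - 3 = D^{2} - 3 = -3 + D^{2}$)
$h{\left(y{\left(10 \right)} \right)} + \frac{1}{-39031} = \left(-3 + 1^{2}\right) + \frac{1}{-39031} = \left(-3 + 1\right) - \frac{1}{39031} = -2 - \frac{1}{39031} = - \frac{78063}{39031}$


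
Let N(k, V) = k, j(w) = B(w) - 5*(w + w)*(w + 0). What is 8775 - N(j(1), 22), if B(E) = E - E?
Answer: 8785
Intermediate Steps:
B(E) = 0
j(w) = -10*w² (j(w) = 0 - 5*(w + w)*(w + 0) = 0 - 5*2*w*w = 0 - 10*w² = -10*w²)
8775 - N(j(1), 22) = 8775 - (-10)*1² = 8775 - (-10) = 8775 - 1*(-10) = 8775 + 10 = 8785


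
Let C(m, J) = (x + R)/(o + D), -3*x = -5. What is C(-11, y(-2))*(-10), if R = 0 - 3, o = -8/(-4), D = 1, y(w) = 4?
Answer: 40/9 ≈ 4.4444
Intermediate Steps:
x = 5/3 (x = -⅓*(-5) = 5/3 ≈ 1.6667)
o = 2 (o = -8*(-¼) = 2)
R = -3
C(m, J) = -4/9 (C(m, J) = (5/3 - 3)/(2 + 1) = -4/3/3 = -4/3*⅓ = -4/9)
C(-11, y(-2))*(-10) = -4/9*(-10) = 40/9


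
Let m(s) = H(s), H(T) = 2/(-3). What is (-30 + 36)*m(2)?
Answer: -4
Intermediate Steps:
H(T) = -⅔ (H(T) = 2*(-⅓) = -⅔)
m(s) = -⅔
(-30 + 36)*m(2) = (-30 + 36)*(-⅔) = 6*(-⅔) = -4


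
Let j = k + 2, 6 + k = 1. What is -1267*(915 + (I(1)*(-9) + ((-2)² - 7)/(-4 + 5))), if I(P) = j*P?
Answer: -1189713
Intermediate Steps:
k = -5 (k = -6 + 1 = -5)
j = -3 (j = -5 + 2 = -3)
I(P) = -3*P
-1267*(915 + (I(1)*(-9) + ((-2)² - 7)/(-4 + 5))) = -1267*(915 + (-3*1*(-9) + ((-2)² - 7)/(-4 + 5))) = -1267*(915 + (-3*(-9) + (4 - 7)/1)) = -1267*(915 + (27 - 3*1)) = -1267*(915 + (27 - 3)) = -1267*(915 + 24) = -1267*939 = -1189713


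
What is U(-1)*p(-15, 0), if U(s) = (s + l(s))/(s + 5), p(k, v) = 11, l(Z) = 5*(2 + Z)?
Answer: 11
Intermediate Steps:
l(Z) = 10 + 5*Z
U(s) = (10 + 6*s)/(5 + s) (U(s) = (s + (10 + 5*s))/(s + 5) = (10 + 6*s)/(5 + s))
U(-1)*p(-15, 0) = (2*(5 + 3*(-1))/(5 - 1))*11 = (2*(5 - 3)/4)*11 = (2*(¼)*2)*11 = 1*11 = 11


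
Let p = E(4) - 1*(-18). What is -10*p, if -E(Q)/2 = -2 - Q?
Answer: -300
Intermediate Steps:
E(Q) = 4 + 2*Q (E(Q) = -2*(-2 - Q) = 4 + 2*Q)
p = 30 (p = (4 + 2*4) - 1*(-18) = (4 + 8) + 18 = 12 + 18 = 30)
-10*p = -10*30 = -300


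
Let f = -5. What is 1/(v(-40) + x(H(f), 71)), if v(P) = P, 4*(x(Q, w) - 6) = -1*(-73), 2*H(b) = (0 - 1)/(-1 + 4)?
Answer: -4/63 ≈ -0.063492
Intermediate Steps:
H(b) = -1/6 (H(b) = ((0 - 1)/(-1 + 4))/2 = (-1/3)/2 = (-1*1/3)/2 = (1/2)*(-1/3) = -1/6)
x(Q, w) = 97/4 (x(Q, w) = 6 + (-1*(-73))/4 = 6 + (1/4)*73 = 6 + 73/4 = 97/4)
1/(v(-40) + x(H(f), 71)) = 1/(-40 + 97/4) = 1/(-63/4) = -4/63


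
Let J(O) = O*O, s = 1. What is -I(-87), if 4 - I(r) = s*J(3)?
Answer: 5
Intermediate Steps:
J(O) = O²
I(r) = -5 (I(r) = 4 - 3² = 4 - 9 = -5)
-I(-87) = -1*(-5) = 5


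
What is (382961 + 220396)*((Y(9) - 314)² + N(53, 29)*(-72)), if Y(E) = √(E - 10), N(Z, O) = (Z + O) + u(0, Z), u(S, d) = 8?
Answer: 55578230055 - 378908196*I ≈ 5.5578e+10 - 3.7891e+8*I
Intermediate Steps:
N(Z, O) = 8 + O + Z (N(Z, O) = (Z + O) + 8 = (O + Z) + 8 = 8 + O + Z)
Y(E) = √(-10 + E)
(382961 + 220396)*((Y(9) - 314)² + N(53, 29)*(-72)) = (382961 + 220396)*((√(-10 + 9) - 314)² + (8 + 29 + 53)*(-72)) = 603357*((√(-1) - 314)² + 90*(-72)) = 603357*((I - 314)² - 6480) = 603357*((-314 + I)² - 6480) = 603357*(-6480 + (-314 + I)²) = -3909753360 + 603357*(-314 + I)²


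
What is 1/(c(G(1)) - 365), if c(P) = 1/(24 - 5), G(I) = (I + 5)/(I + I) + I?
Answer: -19/6934 ≈ -0.0027401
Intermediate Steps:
G(I) = I + (5 + I)/(2*I) (G(I) = (5 + I)/((2*I)) + I = (5 + I)*(1/(2*I)) + I = (5 + I)/(2*I) + I = I + (5 + I)/(2*I))
c(P) = 1/19
1/(c(G(1)) - 365) = 1/(1/19 - 365) = 1/(-6934/19) = -19/6934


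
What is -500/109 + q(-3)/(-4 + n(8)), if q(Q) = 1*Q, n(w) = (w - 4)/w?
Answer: -2846/763 ≈ -3.7300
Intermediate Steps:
n(w) = (-4 + w)/w
q(Q) = Q
-500/109 + q(-3)/(-4 + n(8)) = -500/109 - 3/(-4 + (-4 + 8)/8) = -500*1/109 - 3/(-4 + (⅛)*4) = -500/109 - 3/(-4 + ½) = -500/109 - 3/(-7/2) = -500/109 - 3*(-2/7) = -500/109 + 6/7 = -2846/763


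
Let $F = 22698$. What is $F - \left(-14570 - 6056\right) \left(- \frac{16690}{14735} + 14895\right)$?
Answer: $\frac{905387965108}{2947} \approx 3.0722 \cdot 10^{8}$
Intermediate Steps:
$F - \left(-14570 - 6056\right) \left(- \frac{16690}{14735} + 14895\right) = 22698 - \left(-14570 - 6056\right) \left(- \frac{16690}{14735} + 14895\right) = 22698 - - 20626 \left(\left(-16690\right) \frac{1}{14735} + 14895\right) = 22698 - - 20626 \left(- \frac{3338}{2947} + 14895\right) = 22698 - \left(-20626\right) \frac{43892227}{2947} = 22698 - - \frac{905321074102}{2947} = 22698 + \frac{905321074102}{2947} = \frac{905387965108}{2947}$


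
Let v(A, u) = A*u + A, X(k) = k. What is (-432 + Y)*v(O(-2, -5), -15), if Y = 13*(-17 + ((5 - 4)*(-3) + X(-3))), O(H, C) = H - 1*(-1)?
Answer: -10234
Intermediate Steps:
O(H, C) = 1 + H (O(H, C) = H + 1 = 1 + H)
v(A, u) = A + A*u
Y = -299 (Y = 13*(-17 + ((5 - 4)*(-3) - 3)) = 13*(-17 + (1*(-3) - 3)) = 13*(-17 + (-3 - 3)) = 13*(-17 - 6) = 13*(-23) = -299)
(-432 + Y)*v(O(-2, -5), -15) = (-432 - 299)*((1 - 2)*(1 - 15)) = -(-731)*(-14) = -731*14 = -10234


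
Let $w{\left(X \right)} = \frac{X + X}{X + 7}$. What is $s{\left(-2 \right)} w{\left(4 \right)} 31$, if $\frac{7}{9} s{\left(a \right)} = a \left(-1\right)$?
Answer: $\frac{4464}{77} \approx 57.974$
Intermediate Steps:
$s{\left(a \right)} = - \frac{9 a}{7}$ ($s{\left(a \right)} = \frac{9 a \left(-1\right)}{7} = \frac{9 \left(- a\right)}{7} = - \frac{9 a}{7}$)
$w{\left(X \right)} = \frac{2 X}{7 + X}$
$s{\left(-2 \right)} w{\left(4 \right)} 31 = \left(- \frac{9}{7}\right) \left(-2\right) 2 \cdot 4 \frac{1}{7 + 4} \cdot 31 = \frac{18 \cdot 2 \cdot 4 \cdot \frac{1}{11}}{7} \cdot 31 = \frac{18}{7} \cdot \frac{8}{11} \cdot 31 = \frac{144}{77} \cdot 31 = \frac{4464}{77}$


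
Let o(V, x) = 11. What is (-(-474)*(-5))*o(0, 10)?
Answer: -26070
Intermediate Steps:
(-(-474)*(-5))*o(0, 10) = -(-474)*(-5)*11 = -79*30*11 = -2370*11 = -26070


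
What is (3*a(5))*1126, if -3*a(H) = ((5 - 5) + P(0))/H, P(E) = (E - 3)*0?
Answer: 0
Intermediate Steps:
P(E) = 0 (P(E) = (-3 + E)*0 = 0)
a(H) = 0 (a(H) = -((5 - 5) + 0)/(3*H) = -(0 + 0)/(3*H) = -0/H = -1/3*0 = 0)
(3*a(5))*1126 = (3*0)*1126 = 0*1126 = 0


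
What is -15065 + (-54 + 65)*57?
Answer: -14438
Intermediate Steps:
-15065 + (-54 + 65)*57 = -15065 + 11*57 = -15065 + 627 = -14438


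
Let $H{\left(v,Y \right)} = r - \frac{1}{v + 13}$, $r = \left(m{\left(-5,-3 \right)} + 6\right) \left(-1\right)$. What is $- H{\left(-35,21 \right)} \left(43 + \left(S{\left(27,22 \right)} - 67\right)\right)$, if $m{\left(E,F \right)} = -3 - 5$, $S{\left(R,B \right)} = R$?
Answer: $- \frac{135}{22} \approx -6.1364$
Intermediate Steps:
$m{\left(E,F \right)} = -8$ ($m{\left(E,F \right)} = -3 - 5 = -8$)
$r = 2$ ($r = \left(-8 + 6\right) \left(-1\right) = \left(-2\right) \left(-1\right) = 2$)
$H{\left(v,Y \right)} = 2 - \frac{1}{13 + v}$ ($H{\left(v,Y \right)} = 2 - \frac{1}{v + 13} = 2 - \frac{1}{13 + v}$)
$- H{\left(-35,21 \right)} \left(43 + \left(S{\left(27,22 \right)} - 67\right)\right) = - \frac{25 + 2 \left(-35\right)}{13 - 35} \left(43 + \left(27 - 67\right)\right) = - \frac{25 - 70}{-22} \left(43 - 40\right) = - \left(- \frac{1}{22}\right) \left(-45\right) 3 = - \frac{45 \cdot 3}{22} = \left(-1\right) \frac{135}{22} = - \frac{135}{22}$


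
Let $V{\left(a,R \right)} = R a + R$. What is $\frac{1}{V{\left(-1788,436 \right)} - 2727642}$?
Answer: $- \frac{1}{3506774} \approx -2.8516 \cdot 10^{-7}$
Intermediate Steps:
$V{\left(a,R \right)} = R + R a$
$\frac{1}{V{\left(-1788,436 \right)} - 2727642} = \frac{1}{436 \left(1 - 1788\right) - 2727642} = \frac{1}{436 \left(-1787\right) - 2727642} = \frac{1}{-779132 - 2727642} = \frac{1}{-3506774} = - \frac{1}{3506774}$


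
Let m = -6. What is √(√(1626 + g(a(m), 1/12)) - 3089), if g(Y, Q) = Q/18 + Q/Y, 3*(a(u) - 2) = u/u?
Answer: √(-5448996 + 7*√103260066)/42 ≈ 55.215*I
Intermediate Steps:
a(u) = 7/3 (a(u) = 2 + (u/u)/3 = 2 + (⅓)*1 = 2 + ⅓ = 7/3)
g(Y, Q) = Q/18 + Q/Y (g(Y, Q) = Q*(1/18) + Q/Y = Q/18 + Q/Y)
√(√(1626 + g(a(m), 1/12)) - 3089) = √(√(1626 + ((1/18)/12 + 1/(12*(7/3)))) - 3089) = √(√(1626 + ((1/18)*(1/12) + (1/12)*(3/7))) - 3089) = √(√(1626 + (1/216 + 1/28)) - 3089) = √(√(1626 + 61/1512) - 3089) = √(√(2458573/1512) - 3089) = √(√103260066/252 - 3089) = √(-3089 + √103260066/252)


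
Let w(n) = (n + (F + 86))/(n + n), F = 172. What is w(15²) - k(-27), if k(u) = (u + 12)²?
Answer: -33589/150 ≈ -223.93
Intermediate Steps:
k(u) = (12 + u)²
w(n) = (258 + n)/(2*n) (w(n) = (n + (172 + 86))/(n + n) = (n + 258)/((2*n)) = (258 + n)*(1/(2*n)) = (258 + n)/(2*n))
w(15²) - k(-27) = (258 + 15²)/(2*(15²)) - (12 - 27)² = (½)*(258 + 225)/225 - 1*(-15)² = (½)*(1/225)*483 - 1*225 = 161/150 - 225 = -33589/150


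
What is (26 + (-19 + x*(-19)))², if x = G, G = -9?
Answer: 31684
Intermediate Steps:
x = -9
(26 + (-19 + x*(-19)))² = (26 + (-19 - 9*(-19)))² = (26 + (-19 + 171))² = (26 + 152)² = 178² = 31684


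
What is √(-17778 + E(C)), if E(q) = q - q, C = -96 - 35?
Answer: I*√17778 ≈ 133.33*I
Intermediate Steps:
C = -131
E(q) = 0
√(-17778 + E(C)) = √(-17778 + 0) = √(-17778) = I*√17778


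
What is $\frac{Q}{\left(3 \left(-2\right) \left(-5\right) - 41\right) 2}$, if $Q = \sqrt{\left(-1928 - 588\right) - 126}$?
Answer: $- \frac{i \sqrt{2642}}{22} \approx - 2.3364 i$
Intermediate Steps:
$Q = i \sqrt{2642}$ ($Q = \sqrt{\left(-1928 - 588\right) - 126} = \sqrt{-2516 - 126} = \sqrt{-2642} = i \sqrt{2642} \approx 51.4 i$)
$\frac{Q}{\left(3 \left(-2\right) \left(-5\right) - 41\right) 2} = \frac{i \sqrt{2642}}{\left(3 \left(-2\right) \left(-5\right) - 41\right) 2} = \frac{i \sqrt{2642}}{\left(\left(-6\right) \left(-5\right) - 41\right) 2} = \frac{i \sqrt{2642}}{\left(30 - 41\right) 2} = \frac{i \sqrt{2642}}{\left(-11\right) 2} = \frac{i \sqrt{2642}}{-22} = i \sqrt{2642} \left(- \frac{1}{22}\right) = - \frac{i \sqrt{2642}}{22}$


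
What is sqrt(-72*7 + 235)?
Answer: I*sqrt(269) ≈ 16.401*I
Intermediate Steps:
sqrt(-72*7 + 235) = sqrt(-504 + 235) = sqrt(-269) = I*sqrt(269)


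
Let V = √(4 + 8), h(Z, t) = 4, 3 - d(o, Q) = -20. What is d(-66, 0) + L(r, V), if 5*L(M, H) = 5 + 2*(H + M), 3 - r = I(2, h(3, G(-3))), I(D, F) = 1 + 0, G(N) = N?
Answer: 124/5 + 4*√3/5 ≈ 26.186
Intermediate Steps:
d(o, Q) = 23 (d(o, Q) = 3 - 1*(-20) = 3 + 20 = 23)
I(D, F) = 1
r = 2 (r = 3 - 1*1 = 3 - 1 = 2)
V = 2*√3 (V = √12 = 2*√3 ≈ 3.4641)
L(M, H) = 1 + 2*H/5 + 2*M/5 (L(M, H) = (5 + 2*(H + M))/5 = (5 + (2*H + 2*M))/5 = (5 + 2*H + 2*M)/5 = 1 + 2*H/5 + 2*M/5)
d(-66, 0) + L(r, V) = 23 + (1 + 2*(2*√3)/5 + (⅖)*2) = 23 + (1 + 4*√3/5 + ⅘) = 23 + (9/5 + 4*√3/5) = 124/5 + 4*√3/5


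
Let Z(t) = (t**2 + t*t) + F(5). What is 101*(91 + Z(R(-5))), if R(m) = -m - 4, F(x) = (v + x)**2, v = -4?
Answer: 9494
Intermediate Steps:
F(x) = (-4 + x)**2
R(m) = -4 - m
Z(t) = 1 + 2*t**2 (Z(t) = (t**2 + t*t) + (-4 + 5)**2 = (t**2 + t**2) + 1**2 = 2*t**2 + 1 = 1 + 2*t**2)
101*(91 + Z(R(-5))) = 101*(91 + (1 + 2*(-4 - 1*(-5))**2)) = 101*(91 + (1 + 2*(-4 + 5)**2)) = 101*(91 + (1 + 2*1**2)) = 101*(91 + (1 + 2*1)) = 101*(91 + (1 + 2)) = 101*(91 + 3) = 101*94 = 9494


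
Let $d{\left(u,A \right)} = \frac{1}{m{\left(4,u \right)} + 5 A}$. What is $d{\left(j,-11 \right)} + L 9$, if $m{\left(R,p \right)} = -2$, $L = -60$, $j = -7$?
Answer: $- \frac{30781}{57} \approx -540.02$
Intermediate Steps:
$d{\left(u,A \right)} = \frac{1}{-2 + 5 A}$
$d{\left(j,-11 \right)} + L 9 = \frac{1}{-2 + 5 \left(-11\right)} - 540 = \frac{1}{-2 - 55} - 540 = \frac{1}{-57} - 540 = - \frac{1}{57} - 540 = - \frac{30781}{57}$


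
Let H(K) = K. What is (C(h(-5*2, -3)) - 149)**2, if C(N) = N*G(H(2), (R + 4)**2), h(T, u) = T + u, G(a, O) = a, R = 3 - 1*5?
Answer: 30625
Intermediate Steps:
R = -2 (R = 3 - 5 = -2)
C(N) = 2*N (C(N) = N*2 = 2*N)
(C(h(-5*2, -3)) - 149)**2 = (2*(-5*2 - 3) - 149)**2 = (2*(-10 - 3) - 149)**2 = (2*(-13) - 149)**2 = (-26 - 149)**2 = (-175)**2 = 30625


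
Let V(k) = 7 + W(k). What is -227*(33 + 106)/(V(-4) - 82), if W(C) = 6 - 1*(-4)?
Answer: 31553/65 ≈ 485.43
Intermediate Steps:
W(C) = 10 (W(C) = 6 + 4 = 10)
V(k) = 17 (V(k) = 7 + 10 = 17)
-227*(33 + 106)/(V(-4) - 82) = -227*(33 + 106)/(17 - 82) = -31553/(-65) = -31553*(-1)/65 = -227*(-139/65) = 31553/65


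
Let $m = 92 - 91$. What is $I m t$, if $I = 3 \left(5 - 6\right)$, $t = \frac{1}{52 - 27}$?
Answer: $- \frac{3}{25} \approx -0.12$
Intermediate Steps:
$t = \frac{1}{25} \approx 0.04$
$I = -3$ ($I = 3 \left(-1\right) = -3$)
$m = 1$
$I m t = \left(-3\right) 1 \cdot \frac{1}{25} = \left(-3\right) \frac{1}{25} = - \frac{3}{25}$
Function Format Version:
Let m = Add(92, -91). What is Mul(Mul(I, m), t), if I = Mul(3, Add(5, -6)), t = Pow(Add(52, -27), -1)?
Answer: Rational(-3, 25) ≈ -0.12000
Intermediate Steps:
t = Rational(1, 25) (t = Pow(25, -1) = Rational(1, 25) ≈ 0.040000)
I = -3 (I = Mul(3, -1) = -3)
m = 1
Mul(Mul(I, m), t) = Mul(Mul(-3, 1), Rational(1, 25)) = Mul(-3, Rational(1, 25)) = Rational(-3, 25)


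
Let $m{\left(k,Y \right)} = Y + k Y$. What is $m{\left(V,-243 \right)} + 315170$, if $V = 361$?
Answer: $227204$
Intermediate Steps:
$m{\left(k,Y \right)} = Y + Y k$
$m{\left(V,-243 \right)} + 315170 = - 243 \left(1 + 361\right) + 315170 = \left(-243\right) 362 + 315170 = -87966 + 315170 = 227204$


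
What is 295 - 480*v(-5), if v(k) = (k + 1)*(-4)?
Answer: -7385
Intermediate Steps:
v(k) = -4 - 4*k (v(k) = (1 + k)*(-4) = -4 - 4*k)
295 - 480*v(-5) = 295 - 480*(-4 - 4*(-5)) = 295 - 480*(-4 + 20) = 295 - 480*16 = 295 - 7680 = -7385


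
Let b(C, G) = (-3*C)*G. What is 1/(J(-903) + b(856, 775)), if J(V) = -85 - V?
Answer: -1/1989382 ≈ -5.0267e-7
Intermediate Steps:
b(C, G) = -3*C*G
1/(J(-903) + b(856, 775)) = 1/((-85 - 1*(-903)) - 3*856*775) = 1/((-85 + 903) - 1990200) = 1/(818 - 1990200) = 1/(-1989382) = -1/1989382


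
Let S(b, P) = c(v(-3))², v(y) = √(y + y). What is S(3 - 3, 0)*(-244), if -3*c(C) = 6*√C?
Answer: -976*I*√6 ≈ -2390.7*I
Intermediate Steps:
v(y) = √2*√y (v(y) = √(2*y) = √2*√y)
c(C) = -2*√C
S(b, P) = 4*I*√6 (S(b, P) = (-2*(-3)^(¼)*2^(¼))² = (-2*2^(¼)*(3^(¼)*√I))² = (-2*6^(¼)*√I)² = 4*I*√6)
S(3 - 3, 0)*(-244) = (4*I*√6)*(-244) = -976*I*√6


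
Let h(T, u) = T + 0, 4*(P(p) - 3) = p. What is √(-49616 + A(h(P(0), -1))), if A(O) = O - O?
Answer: 4*I*√3101 ≈ 222.75*I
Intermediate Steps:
P(p) = 3 + p/4
h(T, u) = T
A(O) = 0
√(-49616 + A(h(P(0), -1))) = √(-49616 + 0) = √(-49616) = 4*I*√3101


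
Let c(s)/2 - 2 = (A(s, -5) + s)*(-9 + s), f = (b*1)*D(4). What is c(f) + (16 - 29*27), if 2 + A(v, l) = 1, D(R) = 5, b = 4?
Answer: -345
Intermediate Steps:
A(v, l) = -1 (A(v, l) = -2 + 1 = -1)
f = 20 (f = (4*1)*5 = 4*5 = 20)
c(s) = 4 + 2*(-1 + s)*(-9 + s) (c(s) = 4 + 2*((-1 + s)*(-9 + s)) = 4 + 2*(-1 + s)*(-9 + s))
c(f) + (16 - 29*27) = (22 - 20*20 + 2*20**2) + (16 - 29*27) = (22 - 400 + 2*400) + (16 - 783) = (22 - 400 + 800) - 767 = 422 - 767 = -345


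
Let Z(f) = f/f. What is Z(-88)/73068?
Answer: 1/73068 ≈ 1.3686e-5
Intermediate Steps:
Z(f) = 1
Z(-88)/73068 = 1/73068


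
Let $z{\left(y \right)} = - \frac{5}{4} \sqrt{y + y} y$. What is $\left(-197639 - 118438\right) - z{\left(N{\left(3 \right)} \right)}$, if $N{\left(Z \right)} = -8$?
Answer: $-316077 - 40 i \approx -3.1608 \cdot 10^{5} - 40.0 i$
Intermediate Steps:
$z{\left(y \right)} = - \frac{5 \sqrt{2} y^{\frac{3}{2}}}{4}$ ($z{\left(y \right)} = \left(-5\right) \frac{1}{4} \sqrt{2 y} y = - \frac{5 \sqrt{2} \sqrt{y}}{4} y = - \frac{5 \sqrt{2} y^{\frac{3}{2}}}{4}$)
$\left(-197639 - 118438\right) - z{\left(N{\left(3 \right)} \right)} = \left(-197639 - 118438\right) - - \frac{5 \sqrt{2} \left(-8\right)^{\frac{3}{2}}}{4} = -316077 - - \frac{5 \sqrt{2} \left(- 16 i \sqrt{2}\right)}{4} = -316077 - 40 i$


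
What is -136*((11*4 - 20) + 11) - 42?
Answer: -4802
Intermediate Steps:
-136*((11*4 - 20) + 11) - 42 = -136*((44 - 20) + 11) - 42 = -136*(24 + 11) - 42 = -136*35 - 42 = -4760 - 42 = -4802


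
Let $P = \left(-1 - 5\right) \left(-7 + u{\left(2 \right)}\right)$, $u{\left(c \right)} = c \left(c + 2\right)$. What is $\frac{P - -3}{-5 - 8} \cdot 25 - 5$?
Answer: $\frac{10}{13} \approx 0.76923$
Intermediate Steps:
$u{\left(c \right)} = c \left(2 + c\right)$
$P = -6$ ($P = \left(-1 - 5\right) \left(-7 + 2 \left(2 + 2\right)\right) = - 6 \left(-7 + 2 \cdot 4\right) = - 6 \left(-7 + 8\right) = \left(-6\right) 1 = -6$)
$\frac{P - -3}{-5 - 8} \cdot 25 - 5 = \frac{-6 - -3}{-5 - 8} \cdot 25 - 5 = \frac{-6 + 3}{-13} \cdot 25 - 5 = \left(-3\right) \left(- \frac{1}{13}\right) 25 - 5 = \frac{3}{13} \cdot 25 - 5 = \frac{75}{13} - 5 = \frac{10}{13}$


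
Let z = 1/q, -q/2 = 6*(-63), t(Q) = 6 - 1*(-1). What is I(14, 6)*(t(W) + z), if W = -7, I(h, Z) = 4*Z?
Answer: 10586/63 ≈ 168.03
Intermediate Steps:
t(Q) = 7 (t(Q) = 6 + 1 = 7)
q = 756 (q = -12*(-63) = -2*(-378) = 756)
z = 1/756 ≈ 0.0013228
I(14, 6)*(t(W) + z) = (4*6)*(7 + 1/756) = 24*(5293/756) = 10586/63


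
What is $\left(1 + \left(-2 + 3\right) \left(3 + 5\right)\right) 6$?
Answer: $54$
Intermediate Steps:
$\left(1 + \left(-2 + 3\right) \left(3 + 5\right)\right) 6 = \left(1 + 1 \cdot 8\right) 6 = \left(1 + 8\right) 6 = 9 \cdot 6 = 54$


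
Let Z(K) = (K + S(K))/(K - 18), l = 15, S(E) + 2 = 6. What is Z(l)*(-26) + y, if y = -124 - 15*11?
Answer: -373/3 ≈ -124.33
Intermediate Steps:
S(E) = 4 (S(E) = -2 + 6 = 4)
y = -289 (y = -124 - 165 = -289)
Z(K) = (4 + K)/(-18 + K) (Z(K) = (K + 4)/(K - 18) = (4 + K)/(-18 + K))
Z(l)*(-26) + y = ((4 + 15)/(-18 + 15))*(-26) - 289 = (19/(-3))*(-26) - 289 = -1/3*19*(-26) - 289 = -19/3*(-26) - 289 = 494/3 - 289 = -373/3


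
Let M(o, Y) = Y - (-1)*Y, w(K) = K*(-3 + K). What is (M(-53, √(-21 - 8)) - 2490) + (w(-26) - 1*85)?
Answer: -1821 + 2*I*√29 ≈ -1821.0 + 10.77*I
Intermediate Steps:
M(o, Y) = 2*Y (M(o, Y) = Y + Y = 2*Y)
(M(-53, √(-21 - 8)) - 2490) + (w(-26) - 1*85) = (2*√(-21 - 8) - 2490) + (-26*(-3 - 26) - 1*85) = (2*√(-29) - 2490) + (-26*(-29) - 85) = (2*(I*√29) - 2490) + (754 - 85) = (2*I*√29 - 2490) + 669 = (-2490 + 2*I*√29) + 669 = -1821 + 2*I*√29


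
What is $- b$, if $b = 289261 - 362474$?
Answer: $73213$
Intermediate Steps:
$b = -73213$
$- b = \left(-1\right) \left(-73213\right) = 73213$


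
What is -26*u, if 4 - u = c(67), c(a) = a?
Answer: 1638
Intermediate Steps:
u = -63 (u = 4 - 1*67 = 4 - 67 = -63)
-26*u = -26*(-63) = 1638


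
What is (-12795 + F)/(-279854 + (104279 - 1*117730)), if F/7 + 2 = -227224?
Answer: 1603377/293305 ≈ 5.4666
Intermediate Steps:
F = -1590582 (F = -14 + 7*(-227224) = -14 - 1590568 = -1590582)
(-12795 + F)/(-279854 + (104279 - 1*117730)) = (-12795 - 1590582)/(-279854 + (104279 - 1*117730)) = -1603377/(-279854 + (104279 - 117730)) = -1603377/(-279854 - 13451) = -1603377/(-293305) = -1603377*(-1/293305) = 1603377/293305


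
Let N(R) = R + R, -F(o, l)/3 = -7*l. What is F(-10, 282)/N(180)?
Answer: 329/20 ≈ 16.450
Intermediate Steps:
F(o, l) = 21*l (F(o, l) = -(-21)*l = 21*l)
N(R) = 2*R
F(-10, 282)/N(180) = (21*282)/((2*180)) = 5922/360 = 5922*(1/360) = 329/20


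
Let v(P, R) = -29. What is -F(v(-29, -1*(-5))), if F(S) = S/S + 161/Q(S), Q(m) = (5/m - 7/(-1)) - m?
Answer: -5708/1039 ≈ -5.4937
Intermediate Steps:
Q(m) = 7 - m + 5/m (Q(m) = (5/m - 7*(-1)) - m = (5/m + 7) - m = (7 + 5/m) - m = 7 - m + 5/m)
F(S) = 1 + 161/(7 - S + 5/S) (F(S) = S/S + 161/(7 - S + 5/S) = 1 + 161/(7 - S + 5/S))
-F(v(-29, -1*(-5))) = -(1 + 161/(7 - 1*(-29) + 5/(-29))) = -(1 + 161/(7 + 29 + 5*(-1/29))) = -(1 + 161/(7 + 29 - 5/29)) = -(1 + 161/(1039/29)) = -(1 + 161*(29/1039)) = -(1 + 4669/1039) = -1*5708/1039 = -5708/1039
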